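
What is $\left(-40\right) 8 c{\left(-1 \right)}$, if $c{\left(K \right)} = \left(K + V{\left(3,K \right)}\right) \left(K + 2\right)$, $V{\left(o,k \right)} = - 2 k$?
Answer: $-320$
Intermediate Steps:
$c{\left(K \right)} = - K \left(2 + K\right)$ ($c{\left(K \right)} = \left(K - 2 K\right) \left(K + 2\right) = - K \left(2 + K\right)$)
$\left(-40\right) 8 c{\left(-1 \right)} = \left(-40\right) 8 \left(- (-2 - -1)\right) = - 320 \left(- (-2 + 1)\right) = - 320 \left(\left(-1\right) \left(-1\right)\right) = \left(-320\right) 1 = -320$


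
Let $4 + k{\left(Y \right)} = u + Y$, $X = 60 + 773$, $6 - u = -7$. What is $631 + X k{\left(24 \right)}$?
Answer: $28120$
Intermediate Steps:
$u = 13$ ($u = 6 - -7 = 6 + 7 = 13$)
$X = 833$
$k{\left(Y \right)} = 9 + Y$ ($k{\left(Y \right)} = -4 + \left(13 + Y\right) = 9 + Y$)
$631 + X k{\left(24 \right)} = 631 + 833 \left(9 + 24\right) = 631 + 833 \cdot 33 = 631 + 27489 = 28120$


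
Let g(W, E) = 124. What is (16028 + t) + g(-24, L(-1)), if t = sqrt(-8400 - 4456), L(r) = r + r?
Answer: 16152 + 2*I*sqrt(3214) ≈ 16152.0 + 113.38*I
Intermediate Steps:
L(r) = 2*r
t = 2*I*sqrt(3214) (t = sqrt(-12856) = 2*I*sqrt(3214) ≈ 113.38*I)
(16028 + t) + g(-24, L(-1)) = (16028 + 2*I*sqrt(3214)) + 124 = 16152 + 2*I*sqrt(3214)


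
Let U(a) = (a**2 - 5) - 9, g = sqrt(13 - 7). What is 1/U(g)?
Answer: -1/8 ≈ -0.12500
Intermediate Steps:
g = sqrt(6) ≈ 2.4495
U(a) = -14 + a**2 (U(a) = (-5 + a**2) - 9 = -14 + a**2)
1/U(g) = 1/(-14 + (sqrt(6))**2) = 1/(-14 + 6) = 1/(-8) = -1/8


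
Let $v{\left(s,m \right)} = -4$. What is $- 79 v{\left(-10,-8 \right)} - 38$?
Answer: $278$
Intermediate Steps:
$- 79 v{\left(-10,-8 \right)} - 38 = \left(-79\right) \left(-4\right) - 38 = 316 - 38 = 278$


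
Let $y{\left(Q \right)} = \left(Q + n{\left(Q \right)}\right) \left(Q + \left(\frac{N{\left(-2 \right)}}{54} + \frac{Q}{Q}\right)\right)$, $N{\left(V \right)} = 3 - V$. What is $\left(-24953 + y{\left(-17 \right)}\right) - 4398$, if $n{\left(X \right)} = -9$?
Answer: $- \frac{781310}{27} \approx -28937.0$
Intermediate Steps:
$y{\left(Q \right)} = \left(-9 + Q\right) \left(\frac{59}{54} + Q\right)$ ($y{\left(Q \right)} = \left(Q - 9\right) \left(Q + \left(\frac{3 - -2}{54} + \frac{Q}{Q}\right)\right) = \left(-9 + Q\right) \left(Q + \left(\left(3 + 2\right) \frac{1}{54} + 1\right)\right) = \left(-9 + Q\right) \left(Q + \left(5 \cdot \frac{1}{54} + 1\right)\right) = \left(-9 + Q\right) \left(Q + \left(\frac{5}{54} + 1\right)\right) = \left(-9 + Q\right) \left(Q + \frac{59}{54}\right) = \left(-9 + Q\right) \left(\frac{59}{54} + Q\right)$)
$\left(-24953 + y{\left(-17 \right)}\right) - 4398 = \left(-24953 - \left(- \frac{3364}{27} - 289\right)\right) - 4398 = \left(-24953 + \left(- \frac{59}{6} + 289 + \frac{7259}{54}\right)\right) - 4398 = \left(-24953 + \frac{11167}{27}\right) - 4398 = - \frac{662564}{27} - 4398 = - \frac{781310}{27}$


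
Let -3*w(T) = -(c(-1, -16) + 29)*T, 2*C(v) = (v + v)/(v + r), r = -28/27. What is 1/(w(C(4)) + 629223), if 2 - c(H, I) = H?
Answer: 5/3146187 ≈ 1.5892e-6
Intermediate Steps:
r = -28/27 (r = -28*1/27 = -28/27 ≈ -1.0370)
c(H, I) = 2 - H
C(v) = v/(-28/27 + v) (C(v) = ((v + v)/(v - 28/27))/2 = ((2*v)/(-28/27 + v))/2 = (2*v/(-28/27 + v))/2 = v/(-28/27 + v))
w(T) = 32*T/3 (w(T) = -(-1)*((2 - 1*(-1)) + 29)*T/3 = -(-1)*((2 + 1) + 29)*T/3 = -(-1)*(3 + 29)*T/3 = -(-1)*32*T/3 = -(-32)*T/3 = 32*T/3)
1/(w(C(4)) + 629223) = 1/(32*(27*4/(-28 + 27*4))/3 + 629223) = 1/(32*(27*4/(-28 + 108))/3 + 629223) = 1/(32*(27*4/80)/3 + 629223) = 1/(32*(27*4*(1/80))/3 + 629223) = 1/((32/3)*(27/20) + 629223) = 1/(72/5 + 629223) = 1/(3146187/5) = 5/3146187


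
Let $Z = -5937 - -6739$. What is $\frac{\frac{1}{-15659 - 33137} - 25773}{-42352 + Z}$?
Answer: $\frac{1257619309}{2027473800} \approx 0.62029$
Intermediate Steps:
$Z = 802$ ($Z = -5937 + 6739 = 802$)
$\frac{\frac{1}{-15659 - 33137} - 25773}{-42352 + Z} = \frac{\frac{1}{-15659 - 33137} - 25773}{-42352 + 802} = \frac{\frac{1}{-48796} - 25773}{-41550} = \left(- \frac{1}{48796} - 25773\right) \left(- \frac{1}{41550}\right) = \left(- \frac{1257619309}{48796}\right) \left(- \frac{1}{41550}\right) = \frac{1257619309}{2027473800}$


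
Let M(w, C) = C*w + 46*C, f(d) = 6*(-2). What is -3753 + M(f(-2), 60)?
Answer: -1713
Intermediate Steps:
f(d) = -12
M(w, C) = 46*C + C*w
-3753 + M(f(-2), 60) = -3753 + 60*(46 - 12) = -3753 + 60*34 = -3753 + 2040 = -1713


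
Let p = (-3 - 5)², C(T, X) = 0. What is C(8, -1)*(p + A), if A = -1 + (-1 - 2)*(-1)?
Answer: 0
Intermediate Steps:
A = 2 (A = -1 - 3*(-1) = -1 + 3 = 2)
p = 64 (p = (-8)² = 64)
C(8, -1)*(p + A) = 0*(64 + 2) = 0*66 = 0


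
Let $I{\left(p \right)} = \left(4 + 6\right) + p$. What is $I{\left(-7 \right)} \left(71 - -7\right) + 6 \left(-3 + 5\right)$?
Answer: $246$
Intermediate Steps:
$I{\left(p \right)} = 10 + p$
$I{\left(-7 \right)} \left(71 - -7\right) + 6 \left(-3 + 5\right) = \left(10 - 7\right) \left(71 - -7\right) + 6 \left(-3 + 5\right) = 3 \left(71 + 7\right) + 6 \cdot 2 = 3 \cdot 78 + 12 = 234 + 12 = 246$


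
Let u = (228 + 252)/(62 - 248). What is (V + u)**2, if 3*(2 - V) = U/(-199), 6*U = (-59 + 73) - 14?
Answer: 324/961 ≈ 0.33715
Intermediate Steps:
U = 0 (U = ((-59 + 73) - 14)/6 = (14 - 14)/6 = (1/6)*0 = 0)
u = -80/31 (u = 480/(-186) = 480*(-1/186) = -80/31 ≈ -2.5806)
V = 2 (V = 2 - 0/(-199) = 2 - 0*(-1)/199 = 2 - 1/3*0 = 2 + 0 = 2)
(V + u)**2 = (2 - 80/31)**2 = (-18/31)**2 = 324/961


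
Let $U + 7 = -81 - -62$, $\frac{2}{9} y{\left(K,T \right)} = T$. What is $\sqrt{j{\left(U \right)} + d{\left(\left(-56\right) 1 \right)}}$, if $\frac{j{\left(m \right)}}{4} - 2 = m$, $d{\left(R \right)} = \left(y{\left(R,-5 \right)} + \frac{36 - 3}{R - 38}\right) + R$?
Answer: $\frac{i \sqrt{386246}}{47} \approx 13.223 i$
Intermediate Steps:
$y{\left(K,T \right)} = \frac{9 T}{2}$
$d{\left(R \right)} = - \frac{45}{2} + R + \frac{33}{-38 + R}$ ($d{\left(R \right)} = \left(\frac{9}{2} \left(-5\right) + \frac{36 - 3}{R - 38}\right) + R = \left(- \frac{45}{2} + \frac{33}{-38 + R}\right) + R = - \frac{45}{2} + R + \frac{33}{-38 + R}$)
$U = -26$ ($U = -7 - 19 = -26$)
$j{\left(m \right)} = 8 + 4 m$
$\sqrt{j{\left(U \right)} + d{\left(\left(-56\right) 1 \right)}} = \sqrt{\left(8 + 4 \left(-26\right)\right) + \frac{888 + \left(\left(-56\right) 1\right)^{2} - \frac{121 \left(\left(-56\right) 1\right)}{2}}{-38 - 56}} = \sqrt{\left(8 - 104\right) + \frac{888 + \left(-56\right)^{2} - -3388}{-38 - 56}} = \sqrt{-96 + \frac{888 + 3136 + 3388}{-94}} = \sqrt{-96 - \frac{3706}{47}} = \sqrt{- \frac{8218}{47}} = \frac{i \sqrt{386246}}{47}$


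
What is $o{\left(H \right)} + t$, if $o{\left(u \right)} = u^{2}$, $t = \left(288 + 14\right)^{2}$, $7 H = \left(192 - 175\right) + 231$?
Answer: $\frac{4530500}{49} \approx 92459.0$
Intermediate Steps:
$H = \frac{248}{7}$ ($H = \frac{\left(192 - 175\right) + 231}{7} = \frac{17 + 231}{7} = \frac{1}{7} \cdot 248 = \frac{248}{7} \approx 35.429$)
$t = 91204$ ($t = 302^{2} = 91204$)
$o{\left(H \right)} + t = \left(\frac{248}{7}\right)^{2} + 91204 = \frac{61504}{49} + 91204 = \frac{4530500}{49}$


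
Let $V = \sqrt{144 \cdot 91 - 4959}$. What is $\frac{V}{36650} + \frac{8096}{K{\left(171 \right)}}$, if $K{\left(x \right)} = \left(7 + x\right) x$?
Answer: $\frac{4048}{15219} + \frac{3 \sqrt{905}}{36650} \approx 0.26845$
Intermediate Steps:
$V = 3 \sqrt{905}$ ($V = \sqrt{13104 - 4959} = \sqrt{8145} = 3 \sqrt{905} \approx 90.25$)
$K{\left(x \right)} = x \left(7 + x\right)$
$\frac{V}{36650} + \frac{8096}{K{\left(171 \right)}} = \frac{3 \sqrt{905}}{36650} + \frac{8096}{171 \left(7 + 171\right)} = 3 \sqrt{905} \cdot \frac{1}{36650} + \frac{8096}{171 \cdot 178} = \frac{3 \sqrt{905}}{36650} + \frac{8096}{30438} = \frac{3 \sqrt{905}}{36650} + 8096 \cdot \frac{1}{30438} = \frac{3 \sqrt{905}}{36650} + \frac{4048}{15219} = \frac{4048}{15219} + \frac{3 \sqrt{905}}{36650}$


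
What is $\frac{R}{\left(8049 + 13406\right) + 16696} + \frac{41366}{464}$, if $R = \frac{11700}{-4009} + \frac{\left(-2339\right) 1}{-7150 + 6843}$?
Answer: $\frac{971168281597511}{10893522697416} \approx 89.151$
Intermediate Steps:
$R = \frac{5785151}{1230763}$ ($R = 11700 \left(- \frac{1}{4009}\right) - \frac{2339}{-307} = - \frac{11700}{4009} - - \frac{2339}{307} = - \frac{11700}{4009} + \frac{2339}{307} = \frac{5785151}{1230763} \approx 4.7005$)
$\frac{R}{\left(8049 + 13406\right) + 16696} + \frac{41366}{464} = \frac{5785151}{1230763 \left(\left(8049 + 13406\right) + 16696\right)} + \frac{41366}{464} = \frac{5785151}{1230763 \left(21455 + 16696\right)} + 41366 \cdot \frac{1}{464} = \frac{5785151}{1230763 \cdot 38151} + \frac{20683}{232} = \frac{5785151}{1230763} \cdot \frac{1}{38151} + \frac{20683}{232} = \frac{5785151}{46954839213} + \frac{20683}{232} = \frac{971168281597511}{10893522697416}$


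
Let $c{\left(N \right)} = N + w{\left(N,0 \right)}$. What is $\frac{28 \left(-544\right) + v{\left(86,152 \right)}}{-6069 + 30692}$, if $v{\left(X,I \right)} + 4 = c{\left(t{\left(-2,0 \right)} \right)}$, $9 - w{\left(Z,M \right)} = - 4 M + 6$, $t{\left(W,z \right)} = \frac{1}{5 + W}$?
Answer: $- \frac{45698}{73869} \approx -0.61864$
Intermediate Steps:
$w{\left(Z,M \right)} = 3 + 4 M$ ($w{\left(Z,M \right)} = 9 - \left(- 4 M + 6\right) = 9 - \left(6 - 4 M\right) = 9 + \left(-6 + 4 M\right) = 3 + 4 M$)
$c{\left(N \right)} = 3 + N$ ($c{\left(N \right)} = N + \left(3 + 4 \cdot 0\right) = N + \left(3 + 0\right) = N + 3 = 3 + N$)
$v{\left(X,I \right)} = - \frac{2}{3}$ ($v{\left(X,I \right)} = -4 + \left(3 + \frac{1}{5 - 2}\right) = -4 + \left(3 + \frac{1}{3}\right) = -4 + \frac{10}{3} = - \frac{2}{3}$)
$\frac{28 \left(-544\right) + v{\left(86,152 \right)}}{-6069 + 30692} = \frac{28 \left(-544\right) - \frac{2}{3}}{-6069 + 30692} = \frac{-15232 - \frac{2}{3}}{24623} = \left(- \frac{45698}{3}\right) \frac{1}{24623} = - \frac{45698}{73869}$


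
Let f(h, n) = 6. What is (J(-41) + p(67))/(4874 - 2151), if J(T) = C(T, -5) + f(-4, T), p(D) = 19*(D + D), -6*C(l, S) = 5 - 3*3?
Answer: 1094/1167 ≈ 0.93745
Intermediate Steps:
C(l, S) = ⅔ (C(l, S) = -(5 - 3*3)/6 = -(5 - 9)/6 = -⅙*(-4) = ⅔)
p(D) = 38*D (p(D) = 19*(2*D) = 38*D)
J(T) = 20/3 (J(T) = ⅔ + 6 = 20/3)
(J(-41) + p(67))/(4874 - 2151) = (20/3 + 38*67)/(4874 - 2151) = (20/3 + 2546)/2723 = (7658/3)*(1/2723) = 1094/1167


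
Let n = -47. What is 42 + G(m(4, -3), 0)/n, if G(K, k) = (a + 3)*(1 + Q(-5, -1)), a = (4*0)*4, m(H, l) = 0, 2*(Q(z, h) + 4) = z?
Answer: 3981/94 ≈ 42.351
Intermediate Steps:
Q(z, h) = -4 + z/2
a = 0 (a = 0*4 = 0)
G(K, k) = -33/2 (G(K, k) = (0 + 3)*(1 + (-4 + (1/2)*(-5))) = 3*(1 + (-4 - 5/2)) = 3*(1 - 13/2) = 3*(-11/2) = -33/2)
42 + G(m(4, -3), 0)/n = 42 - 33/2/(-47) = 42 - 33/2*(-1/47) = 42 + 33/94 = 3981/94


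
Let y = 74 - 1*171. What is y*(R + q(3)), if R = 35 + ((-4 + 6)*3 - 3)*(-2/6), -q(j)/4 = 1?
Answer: -2910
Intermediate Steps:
y = -97 (y = 74 - 171 = -97)
q(j) = -4 (q(j) = -4*1 = -4)
R = 34 (R = 35 + (2*3 - 3)*(-2*⅙) = 35 + (6 - 3)*(-⅓) = 35 + 3*(-⅓) = 35 - 1 = 34)
y*(R + q(3)) = -97*(34 - 4) = -97*30 = -2910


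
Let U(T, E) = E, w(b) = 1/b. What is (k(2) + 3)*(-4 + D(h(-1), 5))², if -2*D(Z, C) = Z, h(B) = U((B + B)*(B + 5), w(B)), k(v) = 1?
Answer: 49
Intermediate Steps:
w(b) = 1/b
h(B) = 1/B
D(Z, C) = -Z/2
(k(2) + 3)*(-4 + D(h(-1), 5))² = (1 + 3)*(-4 - ½/(-1))² = 4*(-4 - ½*(-1))² = 4*(-4 + ½)² = 4*(-7/2)² = 4*(49/4) = 49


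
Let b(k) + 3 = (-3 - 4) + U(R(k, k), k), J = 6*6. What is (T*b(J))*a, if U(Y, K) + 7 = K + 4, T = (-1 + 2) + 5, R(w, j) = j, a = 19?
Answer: 2622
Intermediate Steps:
J = 36
T = 6 (T = 1 + 5 = 6)
U(Y, K) = -3 + K (U(Y, K) = -7 + (K + 4) = -7 + (4 + K) = -3 + K)
b(k) = -13 + k (b(k) = -3 + ((-3 - 4) + (-3 + k)) = -3 + (-7 + (-3 + k)) = -3 + (-10 + k) = -13 + k)
(T*b(J))*a = (6*(-13 + 36))*19 = (6*23)*19 = 138*19 = 2622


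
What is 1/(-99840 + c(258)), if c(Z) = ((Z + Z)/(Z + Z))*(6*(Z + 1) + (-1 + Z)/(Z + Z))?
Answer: -516/50715319 ≈ -1.0174e-5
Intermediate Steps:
c(Z) = 6 + 6*Z + (-1 + Z)/(2*Z) (c(Z) = ((2*Z)/((2*Z)))*(6*(1 + Z) + (-1 + Z)/((2*Z))) = ((2*Z)*(1/(2*Z)))*((6 + 6*Z) + (-1 + Z)*(1/(2*Z))) = 1*((6 + 6*Z) + (-1 + Z)/(2*Z)) = 1*(6 + 6*Z + (-1 + Z)/(2*Z)) = 6 + 6*Z + (-1 + Z)/(2*Z))
1/(-99840 + c(258)) = 1/(-99840 + (½)*(-1 + 258*(13 + 12*258))/258) = 1/(-99840 + (½)*(1/258)*(-1 + 258*(13 + 3096))) = 1/(-99840 + (½)*(1/258)*(-1 + 258*3109)) = 1/(-99840 + (½)*(1/258)*(-1 + 802122)) = 1/(-99840 + (½)*(1/258)*802121) = 1/(-99840 + 802121/516) = 1/(-50715319/516) = -516/50715319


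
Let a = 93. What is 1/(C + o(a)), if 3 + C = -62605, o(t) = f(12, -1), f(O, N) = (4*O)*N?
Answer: -1/62656 ≈ -1.5960e-5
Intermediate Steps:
f(O, N) = 4*N*O
o(t) = -48 (o(t) = 4*(-1)*12 = -48)
C = -62608 (C = -3 - 62605 = -62608)
1/(C + o(a)) = 1/(-62608 - 48) = 1/(-62656) = -1/62656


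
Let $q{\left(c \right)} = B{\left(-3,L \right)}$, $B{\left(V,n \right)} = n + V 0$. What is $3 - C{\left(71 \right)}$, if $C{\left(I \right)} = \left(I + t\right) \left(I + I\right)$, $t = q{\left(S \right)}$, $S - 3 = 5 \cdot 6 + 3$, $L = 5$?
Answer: $-10789$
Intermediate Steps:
$S = 36$ ($S = 3 + \left(5 \cdot 6 + 3\right) = 3 + \left(30 + 3\right) = 3 + 33 = 36$)
$B{\left(V,n \right)} = n$ ($B{\left(V,n \right)} = n + 0 = n$)
$q{\left(c \right)} = 5$
$t = 5$
$C{\left(I \right)} = 2 I \left(5 + I\right)$ ($C{\left(I \right)} = \left(I + 5\right) \left(I + I\right) = \left(5 + I\right) 2 I = 2 I \left(5 + I\right)$)
$3 - C{\left(71 \right)} = 3 - 2 \cdot 71 \left(5 + 71\right) = 3 - 2 \cdot 71 \cdot 76 = 3 - 10792 = -10789$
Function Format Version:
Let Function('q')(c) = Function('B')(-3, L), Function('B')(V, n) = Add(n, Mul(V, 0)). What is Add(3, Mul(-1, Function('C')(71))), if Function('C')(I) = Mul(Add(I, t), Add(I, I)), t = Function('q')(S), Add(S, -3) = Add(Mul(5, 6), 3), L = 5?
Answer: -10789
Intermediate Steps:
S = 36 (S = Add(3, Add(Mul(5, 6), 3)) = Add(3, Add(30, 3)) = Add(3, 33) = 36)
Function('B')(V, n) = n (Function('B')(V, n) = Add(n, 0) = n)
Function('q')(c) = 5
t = 5
Function('C')(I) = Mul(2, I, Add(5, I)) (Function('C')(I) = Mul(Add(I, 5), Add(I, I)) = Mul(Add(5, I), Mul(2, I)) = Mul(2, I, Add(5, I)))
Add(3, Mul(-1, Function('C')(71))) = Add(3, Mul(-1, Mul(2, 71, Add(5, 71)))) = Add(3, Mul(-1, Mul(2, 71, 76))) = Add(3, Mul(-1, 10792)) = Add(3, -10792) = -10789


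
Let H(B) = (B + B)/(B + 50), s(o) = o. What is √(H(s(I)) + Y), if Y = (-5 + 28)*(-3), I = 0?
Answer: I*√69 ≈ 8.3066*I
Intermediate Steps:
Y = -69 (Y = 23*(-3) = -69)
H(B) = 2*B/(50 + B) (H(B) = (2*B)/(50 + B) = 2*B/(50 + B))
√(H(s(I)) + Y) = √(2*0/(50 + 0) - 69) = √(2*0/50 - 69) = √(2*0*(1/50) - 69) = √(0 - 69) = √(-69) = I*√69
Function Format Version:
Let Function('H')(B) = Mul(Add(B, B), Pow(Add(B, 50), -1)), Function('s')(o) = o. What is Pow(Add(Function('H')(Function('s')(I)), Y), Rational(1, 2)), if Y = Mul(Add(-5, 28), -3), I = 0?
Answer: Mul(I, Pow(69, Rational(1, 2))) ≈ Mul(8.3066, I)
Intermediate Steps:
Y = -69 (Y = Mul(23, -3) = -69)
Function('H')(B) = Mul(2, B, Pow(Add(50, B), -1)) (Function('H')(B) = Mul(Mul(2, B), Pow(Add(50, B), -1)) = Mul(2, B, Pow(Add(50, B), -1)))
Pow(Add(Function('H')(Function('s')(I)), Y), Rational(1, 2)) = Pow(Add(Mul(2, 0, Pow(Add(50, 0), -1)), -69), Rational(1, 2)) = Pow(Add(Mul(2, 0, Pow(50, -1)), -69), Rational(1, 2)) = Pow(Add(Mul(2, 0, Rational(1, 50)), -69), Rational(1, 2)) = Pow(Add(0, -69), Rational(1, 2)) = Pow(-69, Rational(1, 2)) = Mul(I, Pow(69, Rational(1, 2)))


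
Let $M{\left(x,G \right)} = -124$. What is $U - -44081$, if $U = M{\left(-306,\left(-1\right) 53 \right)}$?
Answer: $43957$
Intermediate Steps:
$U = -124$
$U - -44081 = -124 - -44081 = -124 + 44081 = 43957$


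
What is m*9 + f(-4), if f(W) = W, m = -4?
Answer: -40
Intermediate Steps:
m*9 + f(-4) = -4*9 - 4 = -36 - 4 = -40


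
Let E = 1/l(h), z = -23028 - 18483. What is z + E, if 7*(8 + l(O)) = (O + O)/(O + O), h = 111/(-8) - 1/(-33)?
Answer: -2283112/55 ≈ -41511.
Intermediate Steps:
h = -3655/264 (h = 111*(-1/8) - 1*(-1/33) = -111/8 + 1/33 = -3655/264 ≈ -13.845)
l(O) = -55/7 (l(O) = -8 + ((O + O)/(O + O))/7 = -8 + ((2*O)/((2*O)))/7 = -8 + ((2*O)*(1/(2*O)))/7 = -8 + (1/7)*1 = -8 + 1/7 = -55/7)
z = -41511
E = -7/55 (E = 1/(-55/7) = -7/55 ≈ -0.12727)
z + E = -41511 - 7/55 = -2283112/55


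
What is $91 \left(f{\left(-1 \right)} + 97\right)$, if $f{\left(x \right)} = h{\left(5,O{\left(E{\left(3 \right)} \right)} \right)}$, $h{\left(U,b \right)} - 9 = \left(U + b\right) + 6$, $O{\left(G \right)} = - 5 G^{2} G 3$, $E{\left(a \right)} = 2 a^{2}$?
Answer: $-7950033$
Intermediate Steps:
$O{\left(G \right)} = - 15 G^{3}$ ($O{\left(G \right)} = - 5 G^{2} \cdot 3 G = - 15 G^{3}$)
$h{\left(U,b \right)} = 15 + U + b$ ($h{\left(U,b \right)} = 9 + \left(\left(U + b\right) + 6\right) = 9 + \left(6 + U + b\right) = 15 + U + b$)
$f{\left(x \right)} = -87460$ ($f{\left(x \right)} = 15 + 5 - 15 \left(2 \cdot 3^{2}\right)^{3} = 15 + 5 - 15 \left(2 \cdot 9\right)^{3} = 15 + 5 - 15 \cdot 18^{3} = 15 + 5 - 87480 = -87460$)
$91 \left(f{\left(-1 \right)} + 97\right) = 91 \left(-87460 + 97\right) = 91 \left(-87363\right) = -7950033$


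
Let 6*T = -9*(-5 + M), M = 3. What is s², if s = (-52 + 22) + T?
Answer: 729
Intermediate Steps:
T = 3 (T = (-9*(-5 + 3))/6 = (-9*(-2))/6 = (⅙)*18 = 3)
s = -27 (s = (-52 + 22) + 3 = -30 + 3 = -27)
s² = (-27)² = 729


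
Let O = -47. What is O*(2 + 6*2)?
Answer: -658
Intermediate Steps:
O*(2 + 6*2) = -47*(2 + 6*2) = -47*(2 + 12) = -47*14 = -658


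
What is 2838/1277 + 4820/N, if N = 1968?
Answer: 2935081/628284 ≈ 4.6716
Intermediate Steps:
2838/1277 + 4820/N = 2838/1277 + 4820/1968 = 2838*(1/1277) + 4820*(1/1968) = 2838/1277 + 1205/492 = 2935081/628284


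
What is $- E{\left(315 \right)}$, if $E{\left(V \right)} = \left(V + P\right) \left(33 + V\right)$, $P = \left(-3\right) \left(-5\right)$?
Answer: $-114840$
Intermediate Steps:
$P = 15$
$E{\left(V \right)} = \left(15 + V\right) \left(33 + V\right)$ ($E{\left(V \right)} = \left(V + 15\right) \left(33 + V\right) = \left(15 + V\right) \left(33 + V\right)$)
$- E{\left(315 \right)} = - (495 + 315^{2} + 48 \cdot 315) = - (495 + 99225 + 15120) = \left(-1\right) 114840 = -114840$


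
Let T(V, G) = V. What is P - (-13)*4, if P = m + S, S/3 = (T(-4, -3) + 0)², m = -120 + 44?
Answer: 24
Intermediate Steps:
m = -76
S = 48 (S = 3*(-4 + 0)² = 3*(-4)² = 3*16 = 48)
P = -28 (P = -76 + 48 = -28)
P - (-13)*4 = -28 - (-13)*4 = -28 - 1*(-52) = -28 + 52 = 24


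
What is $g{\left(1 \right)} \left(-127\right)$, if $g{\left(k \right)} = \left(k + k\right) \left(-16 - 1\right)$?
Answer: $4318$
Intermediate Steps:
$g{\left(k \right)} = - 34 k$ ($g{\left(k \right)} = 2 k \left(-16 - 1\right) = 2 k \left(-17\right) = - 34 k$)
$g{\left(1 \right)} \left(-127\right) = \left(-34\right) 1 \left(-127\right) = \left(-34\right) \left(-127\right) = 4318$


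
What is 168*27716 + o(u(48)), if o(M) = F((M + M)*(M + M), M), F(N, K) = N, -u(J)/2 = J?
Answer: 4693152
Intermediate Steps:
u(J) = -2*J
o(M) = 4*M² (o(M) = (M + M)*(M + M) = (2*M)*(2*M) = 4*M²)
168*27716 + o(u(48)) = 168*27716 + 4*(-2*48)² = 4656288 + 4*(-96)² = 4656288 + 4*9216 = 4656288 + 36864 = 4693152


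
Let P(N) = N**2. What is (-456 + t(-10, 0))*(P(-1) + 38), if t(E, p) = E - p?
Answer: -18174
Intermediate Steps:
(-456 + t(-10, 0))*(P(-1) + 38) = (-456 + (-10 - 1*0))*((-1)**2 + 38) = (-456 + (-10 + 0))*(1 + 38) = (-456 - 10)*39 = -466*39 = -18174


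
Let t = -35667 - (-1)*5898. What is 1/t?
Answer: -1/29769 ≈ -3.3592e-5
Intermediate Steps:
t = -29769 (t = -35667 - 1*(-5898) = -35667 + 5898 = -29769)
1/t = 1/(-29769) = -1/29769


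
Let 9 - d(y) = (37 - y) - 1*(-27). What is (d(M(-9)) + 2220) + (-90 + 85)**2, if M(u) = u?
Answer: 2181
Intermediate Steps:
d(y) = -55 + y (d(y) = 9 - ((37 - y) - 1*(-27)) = 9 - ((37 - y) + 27) = 9 - (64 - y) = 9 + (-64 + y) = -55 + y)
(d(M(-9)) + 2220) + (-90 + 85)**2 = ((-55 - 9) + 2220) + (-90 + 85)**2 = (-64 + 2220) + (-5)**2 = 2156 + 25 = 2181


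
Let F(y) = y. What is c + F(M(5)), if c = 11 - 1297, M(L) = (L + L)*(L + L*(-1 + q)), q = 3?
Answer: -1136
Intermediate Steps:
M(L) = 6*L² (M(L) = (L + L)*(L + L*(-1 + 3)) = (2*L)*(L + L*2) = (2*L)*(L + 2*L) = (2*L)*(3*L) = 6*L²)
c = -1286
c + F(M(5)) = -1286 + 6*5² = -1286 + 6*25 = -1286 + 150 = -1136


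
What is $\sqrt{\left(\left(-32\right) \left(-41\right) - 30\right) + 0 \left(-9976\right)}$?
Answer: $\sqrt{1282} \approx 35.805$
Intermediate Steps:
$\sqrt{\left(\left(-32\right) \left(-41\right) - 30\right) + 0 \left(-9976\right)} = \sqrt{\left(1312 - 30\right) + 0} = \sqrt{1282 + 0} = \sqrt{1282}$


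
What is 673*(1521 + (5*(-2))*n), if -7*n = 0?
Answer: 1023633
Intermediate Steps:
n = 0 (n = -⅐*0 = 0)
673*(1521 + (5*(-2))*n) = 673*(1521 + (5*(-2))*0) = 673*(1521 - 10*0) = 673*(1521 + 0) = 673*1521 = 1023633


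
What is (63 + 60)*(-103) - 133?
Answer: -12802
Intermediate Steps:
(63 + 60)*(-103) - 133 = 123*(-103) - 133 = -12669 - 133 = -12802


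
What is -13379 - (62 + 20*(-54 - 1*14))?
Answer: -12081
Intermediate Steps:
-13379 - (62 + 20*(-54 - 1*14)) = -13379 - (62 + 20*(-54 - 14)) = -13379 - (62 + 20*(-68)) = -13379 - (62 - 1360) = -13379 - 1*(-1298) = -13379 + 1298 = -12081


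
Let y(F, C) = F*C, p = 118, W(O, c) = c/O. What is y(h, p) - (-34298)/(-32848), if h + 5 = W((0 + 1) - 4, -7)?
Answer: -15555703/49272 ≈ -315.71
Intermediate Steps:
h = -8/3 (h = -5 - 7/((0 + 1) - 4) = -5 - 7/(1 - 4) = -5 - 7/(-3) = -5 - 7*(-⅓) = -5 + 7/3 = -8/3 ≈ -2.6667)
y(F, C) = C*F
y(h, p) - (-34298)/(-32848) = 118*(-8/3) - (-34298)/(-32848) = -944/3 - (-34298)*(-1)/32848 = -944/3 - 1*17149/16424 = -944/3 - 17149/16424 = -15555703/49272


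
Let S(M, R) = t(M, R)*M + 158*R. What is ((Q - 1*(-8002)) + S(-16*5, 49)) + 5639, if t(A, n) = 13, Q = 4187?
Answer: 24530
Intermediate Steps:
S(M, R) = 13*M + 158*R
((Q - 1*(-8002)) + S(-16*5, 49)) + 5639 = ((4187 - 1*(-8002)) + (13*(-16*5) + 158*49)) + 5639 = ((4187 + 8002) + (13*(-80) + 7742)) + 5639 = (12189 + (-1040 + 7742)) + 5639 = (12189 + 6702) + 5639 = 18891 + 5639 = 24530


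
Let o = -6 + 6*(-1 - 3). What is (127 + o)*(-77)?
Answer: -7469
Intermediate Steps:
o = -30 (o = -6 + 6*(-4) = -6 - 24 = -30)
(127 + o)*(-77) = (127 - 30)*(-77) = 97*(-77) = -7469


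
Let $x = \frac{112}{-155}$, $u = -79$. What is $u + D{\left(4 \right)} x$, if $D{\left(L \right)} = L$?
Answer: $- \frac{12693}{155} \approx -81.89$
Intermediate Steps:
$x = - \frac{112}{155}$ ($x = 112 \left(- \frac{1}{155}\right) = - \frac{112}{155} \approx -0.72258$)
$u + D{\left(4 \right)} x = -79 + 4 \left(- \frac{112}{155}\right) = -79 - \frac{448}{155} = - \frac{12693}{155}$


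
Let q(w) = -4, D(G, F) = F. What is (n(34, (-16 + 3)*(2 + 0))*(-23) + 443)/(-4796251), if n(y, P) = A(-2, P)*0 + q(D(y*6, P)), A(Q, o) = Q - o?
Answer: -535/4796251 ≈ -0.00011155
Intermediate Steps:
n(y, P) = -4 (n(y, P) = (-2 - P)*0 - 4 = 0 - 4 = -4)
(n(34, (-16 + 3)*(2 + 0))*(-23) + 443)/(-4796251) = (-4*(-23) + 443)/(-4796251) = (92 + 443)*(-1/4796251) = 535*(-1/4796251) = -535/4796251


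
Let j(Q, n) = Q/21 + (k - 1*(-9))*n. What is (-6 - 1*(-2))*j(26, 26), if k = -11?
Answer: 4264/21 ≈ 203.05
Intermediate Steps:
j(Q, n) = -2*n + Q/21 (j(Q, n) = Q/21 + (-11 - 1*(-9))*n = Q/21 + (-11 + 9)*n = Q/21 - 2*n = -2*n + Q/21)
(-6 - 1*(-2))*j(26, 26) = (-6 - 1*(-2))*(-2*26 + (1/21)*26) = (-6 + 2)*(-52 + 26/21) = -4*(-1066/21) = 4264/21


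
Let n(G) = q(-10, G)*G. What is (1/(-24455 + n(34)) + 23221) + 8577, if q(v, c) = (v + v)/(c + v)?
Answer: 2335563097/73450 ≈ 31798.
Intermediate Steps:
q(v, c) = 2*v/(c + v) (q(v, c) = (2*v)/(c + v) = 2*v/(c + v))
n(G) = -20*G/(-10 + G) (n(G) = (2*(-10)/(G - 10))*G = (2*(-10)/(-10 + G))*G = (-20/(-10 + G))*G = -20*G/(-10 + G))
(1/(-24455 + n(34)) + 23221) + 8577 = (1/(-24455 - 20*34/(-10 + 34)) + 23221) + 8577 = (1/(-24455 - 20*34/24) + 23221) + 8577 = (1/(-24455 - 20*34*1/24) + 23221) + 8577 = (1/(-24455 - 85/3) + 23221) + 8577 = (1/(-73450/3) + 23221) + 8577 = (-3/73450 + 23221) + 8577 = 1705582447/73450 + 8577 = 2335563097/73450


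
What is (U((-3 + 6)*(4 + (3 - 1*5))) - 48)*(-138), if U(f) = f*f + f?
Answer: 828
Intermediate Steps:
U(f) = f + f**2 (U(f) = f**2 + f = f + f**2)
(U((-3 + 6)*(4 + (3 - 1*5))) - 48)*(-138) = (((-3 + 6)*(4 + (3 - 1*5)))*(1 + (-3 + 6)*(4 + (3 - 1*5))) - 48)*(-138) = ((3*(4 + (3 - 5)))*(1 + 3*(4 + (3 - 5))) - 48)*(-138) = ((3*(4 - 2))*(1 + 3*(4 - 2)) - 48)*(-138) = ((3*2)*(1 + 3*2) - 48)*(-138) = (6*(1 + 6) - 48)*(-138) = (6*7 - 48)*(-138) = (42 - 48)*(-138) = -6*(-138) = 828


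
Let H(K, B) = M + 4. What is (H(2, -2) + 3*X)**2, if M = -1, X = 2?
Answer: 81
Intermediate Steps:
H(K, B) = 3 (H(K, B) = -1 + 4 = 3)
(H(2, -2) + 3*X)**2 = (3 + 3*2)**2 = (3 + 6)**2 = 9**2 = 81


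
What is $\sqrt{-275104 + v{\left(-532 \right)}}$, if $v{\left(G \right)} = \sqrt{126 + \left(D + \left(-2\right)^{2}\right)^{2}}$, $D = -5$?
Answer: $\sqrt{-275104 + \sqrt{127}} \approx 524.49 i$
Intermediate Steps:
$v{\left(G \right)} = \sqrt{127}$ ($v{\left(G \right)} = \sqrt{126 + \left(-5 + \left(-2\right)^{2}\right)^{2}} = \sqrt{126 + \left(-5 + 4\right)^{2}} = \sqrt{126 + \left(-1\right)^{2}} = \sqrt{126 + 1} = \sqrt{127}$)
$\sqrt{-275104 + v{\left(-532 \right)}} = \sqrt{-275104 + \sqrt{127}}$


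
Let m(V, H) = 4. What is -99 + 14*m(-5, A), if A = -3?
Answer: -43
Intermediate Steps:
-99 + 14*m(-5, A) = -99 + 14*4 = -99 + 56 = -43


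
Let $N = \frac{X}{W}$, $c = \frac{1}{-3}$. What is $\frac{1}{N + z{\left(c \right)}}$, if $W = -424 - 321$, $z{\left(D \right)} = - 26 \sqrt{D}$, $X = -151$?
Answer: $\frac{337485}{375265303} + \frac{14430650 i \sqrt{3}}{375265303} \approx 0.00089932 + 0.066605 i$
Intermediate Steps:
$c = - \frac{1}{3} \approx -0.33333$
$W = -745$
$N = \frac{151}{745}$ ($N = - \frac{151}{-745} = \left(-151\right) \left(- \frac{1}{745}\right) = \frac{151}{745} \approx 0.20268$)
$\frac{1}{N + z{\left(c \right)}} = \frac{1}{\frac{151}{745} - 26 \sqrt{- \frac{1}{3}}} = \frac{1}{\frac{151}{745} - 26 \frac{i \sqrt{3}}{3}} = \frac{1}{\frac{151}{745} - \frac{26 i \sqrt{3}}{3}}$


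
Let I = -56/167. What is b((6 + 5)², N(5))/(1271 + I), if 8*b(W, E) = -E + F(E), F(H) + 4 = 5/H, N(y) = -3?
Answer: -167/636603 ≈ -0.00026233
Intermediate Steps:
I = -56/167 (I = -56*1/167 = -56/167 ≈ -0.33533)
F(H) = -4 + 5/H
b(W, E) = -½ - E/8 + 5/(8*E) (b(W, E) = (-E + (-4 + 5/E))/8 = (-4 - E + 5/E)/8 = -½ - E/8 + 5/(8*E))
b((6 + 5)², N(5))/(1271 + I) = ((⅛)*(5 - 1*(-3)² - 4*(-3))/(-3))/(1271 - 56/167) = ((⅛)*(-⅓)*(5 - 1*9 + 12))/(212201/167) = 167*((⅛)*(-⅓)*(5 - 9 + 12))/212201 = 167*((⅛)*(-⅓)*8)/212201 = (167/212201)*(-⅓) = -167/636603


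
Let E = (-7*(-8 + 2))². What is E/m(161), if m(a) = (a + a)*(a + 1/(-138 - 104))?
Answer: 3388/99567 ≈ 0.034027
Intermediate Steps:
m(a) = 2*a*(-1/242 + a) (m(a) = (2*a)*(a + 1/(-242)) = (2*a)*(a - 1/242) = (2*a)*(-1/242 + a) = 2*a*(-1/242 + a))
E = 1764 (E = (-7*(-6))² = 42² = 1764)
E/m(161) = 1764/(((1/121)*161*(-1 + 242*161))) = 1764/(((1/121)*161*(-1 + 38962))) = 1764/(((1/121)*161*38961)) = 1764/(6272721/121) = 1764*(121/6272721) = 3388/99567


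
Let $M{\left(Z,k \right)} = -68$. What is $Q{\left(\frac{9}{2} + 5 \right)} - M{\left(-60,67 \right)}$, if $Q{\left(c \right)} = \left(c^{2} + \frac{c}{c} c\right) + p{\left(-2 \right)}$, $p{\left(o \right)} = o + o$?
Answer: $\frac{655}{4} \approx 163.75$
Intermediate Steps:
$p{\left(o \right)} = 2 o$
$Q{\left(c \right)} = -4 + c + c^{2}$ ($Q{\left(c \right)} = \left(c^{2} + \frac{c}{c} c\right) + 2 \left(-2\right) = \left(c^{2} + 1 c\right) - 4 = \left(c^{2} + c\right) - 4 = \left(c + c^{2}\right) - 4 = -4 + c + c^{2}$)
$Q{\left(\frac{9}{2} + 5 \right)} - M{\left(-60,67 \right)} = \left(-4 + \left(\frac{9}{2} + 5\right) + \left(\frac{9}{2} + 5\right)^{2}\right) - -68 = \left(-4 + \left(9 \cdot \frac{1}{2} + 5\right) + \left(9 \cdot \frac{1}{2} + 5\right)^{2}\right) + 68 = \left(-4 + \left(\frac{9}{2} + 5\right) + \left(\frac{9}{2} + 5\right)^{2}\right) + 68 = \left(-4 + \frac{19}{2} + \left(\frac{19}{2}\right)^{2}\right) + 68 = \left(-4 + \frac{19}{2} + \frac{361}{4}\right) + 68 = \frac{383}{4} + 68 = \frac{655}{4}$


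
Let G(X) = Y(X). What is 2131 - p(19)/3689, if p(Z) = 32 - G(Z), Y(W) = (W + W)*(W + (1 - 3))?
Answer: 7861873/3689 ≈ 2131.2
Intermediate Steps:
Y(W) = 2*W*(-2 + W) (Y(W) = (2*W)*(W - 2) = (2*W)*(-2 + W) = 2*W*(-2 + W))
G(X) = 2*X*(-2 + X)
p(Z) = 32 - 2*Z*(-2 + Z)
2131 - p(19)/3689 = 2131 - (32 - 2*19*(-2 + 19))/3689 = 2131 - (32 - 2*19*17)/3689 = 2131 - (32 - 646)/3689 = 2131 - (-614)/3689 = 2131 - 1*(-614/3689) = 2131 + 614/3689 = 7861873/3689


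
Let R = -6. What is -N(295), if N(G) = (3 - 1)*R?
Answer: 12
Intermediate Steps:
N(G) = -12 (N(G) = (3 - 1)*(-6) = 2*(-6) = -12)
-N(295) = -1*(-12) = 12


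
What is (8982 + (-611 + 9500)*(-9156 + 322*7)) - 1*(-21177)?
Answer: -61321719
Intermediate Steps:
(8982 + (-611 + 9500)*(-9156 + 322*7)) - 1*(-21177) = (8982 + 8889*(-9156 + 2254)) + 21177 = (8982 + 8889*(-6902)) + 21177 = (8982 - 61351878) + 21177 = -61342896 + 21177 = -61321719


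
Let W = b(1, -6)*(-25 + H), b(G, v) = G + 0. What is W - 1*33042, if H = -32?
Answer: -33099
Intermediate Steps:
b(G, v) = G
W = -57 (W = 1*(-25 - 32) = 1*(-57) = -57)
W - 1*33042 = -57 - 1*33042 = -57 - 33042 = -33099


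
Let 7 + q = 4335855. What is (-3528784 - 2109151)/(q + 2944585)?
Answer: -5637935/7280433 ≈ -0.77440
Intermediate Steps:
q = 4335848 (q = -7 + 4335855 = 4335848)
(-3528784 - 2109151)/(q + 2944585) = (-3528784 - 2109151)/(4335848 + 2944585) = -5637935/7280433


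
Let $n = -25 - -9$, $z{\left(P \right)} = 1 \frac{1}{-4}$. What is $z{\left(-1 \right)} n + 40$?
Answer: $44$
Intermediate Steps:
$z{\left(P \right)} = - \frac{1}{4}$ ($z{\left(P \right)} = 1 \left(- \frac{1}{4}\right) = - \frac{1}{4}$)
$n = -16$ ($n = -25 + 9 = -16$)
$z{\left(-1 \right)} n + 40 = \left(- \frac{1}{4}\right) \left(-16\right) + 40 = 4 + 40 = 44$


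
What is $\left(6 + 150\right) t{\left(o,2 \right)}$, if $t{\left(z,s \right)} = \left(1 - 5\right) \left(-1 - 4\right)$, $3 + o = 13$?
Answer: $3120$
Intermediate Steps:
$o = 10$ ($o = -3 + 13 = 10$)
$t{\left(z,s \right)} = 20$ ($t{\left(z,s \right)} = \left(-4\right) \left(-5\right) = 20$)
$\left(6 + 150\right) t{\left(o,2 \right)} = \left(6 + 150\right) 20 = 156 \cdot 20 = 3120$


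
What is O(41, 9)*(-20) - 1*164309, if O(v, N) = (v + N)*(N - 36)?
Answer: -137309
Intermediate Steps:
O(v, N) = (-36 + N)*(N + v) (O(v, N) = (N + v)*(-36 + N) = (-36 + N)*(N + v))
O(41, 9)*(-20) - 1*164309 = (9² - 36*9 - 36*41 + 9*41)*(-20) - 1*164309 = (81 - 324 - 1476 + 369)*(-20) - 164309 = -1350*(-20) - 164309 = 27000 - 164309 = -137309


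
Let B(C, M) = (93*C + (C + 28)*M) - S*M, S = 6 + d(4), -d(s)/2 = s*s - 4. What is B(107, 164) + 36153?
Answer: 71196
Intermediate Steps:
d(s) = 8 - 2*s**2 (d(s) = -2*(s*s - 4) = -2*(s**2 - 4) = -2*(-4 + s**2) = 8 - 2*s**2)
S = -18 (S = 6 + (8 - 2*4**2) = 6 + (8 - 2*16) = 6 + (8 - 32) = 6 - 24 = -18)
B(C, M) = 18*M + 93*C + M*(28 + C) (B(C, M) = (93*C + (C + 28)*M) - (-18)*M = (93*C + (28 + C)*M) + 18*M = (93*C + M*(28 + C)) + 18*M = 18*M + 93*C + M*(28 + C))
B(107, 164) + 36153 = (46*164 + 93*107 + 107*164) + 36153 = (7544 + 9951 + 17548) + 36153 = 35043 + 36153 = 71196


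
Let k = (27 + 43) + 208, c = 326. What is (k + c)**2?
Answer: 364816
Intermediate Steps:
k = 278 (k = 70 + 208 = 278)
(k + c)**2 = (278 + 326)**2 = 604**2 = 364816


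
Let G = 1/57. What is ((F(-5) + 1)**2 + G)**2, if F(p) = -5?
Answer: 833569/3249 ≈ 256.56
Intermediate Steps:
G = 1/57 ≈ 0.017544
((F(-5) + 1)**2 + G)**2 = ((-5 + 1)**2 + 1/57)**2 = ((-4)**2 + 1/57)**2 = (16 + 1/57)**2 = (913/57)**2 = 833569/3249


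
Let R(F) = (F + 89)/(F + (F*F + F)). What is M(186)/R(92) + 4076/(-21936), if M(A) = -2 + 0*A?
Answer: -95035703/992604 ≈ -95.744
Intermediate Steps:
M(A) = -2 (M(A) = -2 + 0 = -2)
R(F) = (89 + F)/(F² + 2*F) (R(F) = (89 + F)/(F + (F² + F)) = (89 + F)/(F + (F + F²)) = (89 + F)/(F² + 2*F))
M(186)/R(92) + 4076/(-21936) = -2*92*(2 + 92)/(89 + 92) + 4076/(-21936) = -2/((1/92)*181/94) + 4076*(-1/21936) = -2/((1/92)*(1/94)*181) - 1019/5484 = -2/181/8648 - 1019/5484 = -2*8648/181 - 1019/5484 = -17296/181 - 1019/5484 = -95035703/992604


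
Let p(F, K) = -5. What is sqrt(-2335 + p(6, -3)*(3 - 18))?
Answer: 2*I*sqrt(565) ≈ 47.539*I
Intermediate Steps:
sqrt(-2335 + p(6, -3)*(3 - 18)) = sqrt(-2335 - 5*(3 - 18)) = sqrt(-2335 - 5*(-15)) = sqrt(-2335 + 75) = sqrt(-2260) = 2*I*sqrt(565)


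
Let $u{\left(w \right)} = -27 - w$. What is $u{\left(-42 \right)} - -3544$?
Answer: $3559$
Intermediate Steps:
$u{\left(-42 \right)} - -3544 = \left(-27 - -42\right) - -3544 = \left(-27 + 42\right) + 3544 = 15 + 3544 = 3559$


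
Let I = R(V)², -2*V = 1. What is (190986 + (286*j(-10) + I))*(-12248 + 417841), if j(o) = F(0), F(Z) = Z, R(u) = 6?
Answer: 77477186046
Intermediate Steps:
V = -½ (V = -½*1 = -½ ≈ -0.50000)
I = 36 (I = 6² = 36)
j(o) = 0
(190986 + (286*j(-10) + I))*(-12248 + 417841) = (190986 + (286*0 + 36))*(-12248 + 417841) = (190986 + (0 + 36))*405593 = (190986 + 36)*405593 = 191022*405593 = 77477186046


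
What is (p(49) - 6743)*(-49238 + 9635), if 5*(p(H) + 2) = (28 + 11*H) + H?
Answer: 1311215727/5 ≈ 2.6224e+8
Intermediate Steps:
p(H) = 18/5 + 12*H/5 (p(H) = -2 + ((28 + 11*H) + H)/5 = -2 + (28 + 12*H)/5 = -2 + (28/5 + 12*H/5) = 18/5 + 12*H/5)
(p(49) - 6743)*(-49238 + 9635) = ((18/5 + (12/5)*49) - 6743)*(-49238 + 9635) = ((18/5 + 588/5) - 6743)*(-39603) = (606/5 - 6743)*(-39603) = -33109/5*(-39603) = 1311215727/5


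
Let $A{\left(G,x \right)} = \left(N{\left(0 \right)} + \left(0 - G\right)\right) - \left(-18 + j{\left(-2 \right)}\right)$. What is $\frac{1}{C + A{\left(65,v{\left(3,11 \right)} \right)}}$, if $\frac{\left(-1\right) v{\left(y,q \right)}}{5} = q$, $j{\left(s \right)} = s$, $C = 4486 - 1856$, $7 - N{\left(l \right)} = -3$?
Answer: $\frac{1}{2595} \approx 0.00038536$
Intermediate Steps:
$N{\left(l \right)} = 10$ ($N{\left(l \right)} = 7 - -3 = 7 + 3 = 10$)
$C = 2630$
$v{\left(y,q \right)} = - 5 q$
$A{\left(G,x \right)} = 30 - G$ ($A{\left(G,x \right)} = \left(10 + \left(0 - G\right)\right) + \left(18 - -2\right) = \left(10 - G\right) + \left(18 + 2\right) = \left(10 - G\right) + 20 = 30 - G$)
$\frac{1}{C + A{\left(65,v{\left(3,11 \right)} \right)}} = \frac{1}{2630 + \left(30 - 65\right)} = \frac{1}{2630 - 35} = \frac{1}{2595}$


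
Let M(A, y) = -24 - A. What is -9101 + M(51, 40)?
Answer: -9176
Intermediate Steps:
-9101 + M(51, 40) = -9101 + (-24 - 1*51) = -9101 + (-24 - 51) = -9101 - 75 = -9176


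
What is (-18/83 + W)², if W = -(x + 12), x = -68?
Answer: 21436900/6889 ≈ 3111.8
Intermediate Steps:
W = 56 (W = -(-68 + 12) = -1*(-56) = 56)
(-18/83 + W)² = (-18/83 + 56)² = (4630/83)² = 21436900/6889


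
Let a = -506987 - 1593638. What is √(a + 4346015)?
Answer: √2245390 ≈ 1498.5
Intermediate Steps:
a = -2100625
√(a + 4346015) = √(-2100625 + 4346015) = √2245390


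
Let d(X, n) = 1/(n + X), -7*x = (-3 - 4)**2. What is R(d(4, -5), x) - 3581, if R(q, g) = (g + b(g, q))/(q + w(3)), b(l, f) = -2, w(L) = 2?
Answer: -3590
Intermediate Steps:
x = -7 (x = -(-3 - 4)**2/7 = -1/7*(-7)**2 = -1/7*49 = -7)
d(X, n) = 1/(X + n)
R(q, g) = (-2 + g)/(2 + q) (R(q, g) = (g - 2)/(q + 2) = (-2 + g)/(2 + q))
R(d(4, -5), x) - 3581 = (-2 - 7)/(2 + 1/(4 - 5)) - 3581 = -9/(2 + 1/(-1)) - 3581 = -9/(2 - 1) - 3581 = -9/1 - 3581 = 1*(-9) - 3581 = -9 - 3581 = -3590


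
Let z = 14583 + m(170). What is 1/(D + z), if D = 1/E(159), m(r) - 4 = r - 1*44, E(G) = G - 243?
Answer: 84/1235891 ≈ 6.7967e-5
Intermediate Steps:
E(G) = -243 + G
m(r) = -40 + r (m(r) = 4 + (r - 1*44) = 4 + (r - 44) = 4 + (-44 + r) = -40 + r)
D = -1/84 (D = 1/(-243 + 159) = 1/(-84) = -1/84 ≈ -0.011905)
z = 14713 (z = 14583 + (-40 + 170) = 14583 + 130 = 14713)
1/(D + z) = 1/(-1/84 + 14713) = 1/(1235891/84) = 84/1235891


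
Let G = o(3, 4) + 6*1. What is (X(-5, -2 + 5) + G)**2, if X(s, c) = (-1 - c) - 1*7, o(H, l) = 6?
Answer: 1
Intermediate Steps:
X(s, c) = -8 - c (X(s, c) = (-1 - c) - 7 = -8 - c)
G = 12 (G = 6 + 6*1 = 6 + 6 = 12)
(X(-5, -2 + 5) + G)**2 = ((-8 - (-2 + 5)) + 12)**2 = ((-8 - 1*3) + 12)**2 = ((-8 - 3) + 12)**2 = (-11 + 12)**2 = 1**2 = 1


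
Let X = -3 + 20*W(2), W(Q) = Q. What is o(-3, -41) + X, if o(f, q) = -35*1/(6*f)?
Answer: 701/18 ≈ 38.944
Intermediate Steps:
o(f, q) = -35/(6*f)
X = 37 (X = -3 + 20*2 = -3 + 40 = 37)
o(-3, -41) + X = -35/6/(-3) + 37 = -35/6*(-⅓) + 37 = 35/18 + 37 = 701/18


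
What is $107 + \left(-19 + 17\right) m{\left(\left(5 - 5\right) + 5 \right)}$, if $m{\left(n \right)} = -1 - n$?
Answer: $119$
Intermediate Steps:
$107 + \left(-19 + 17\right) m{\left(\left(5 - 5\right) + 5 \right)} = 107 + \left(-19 + 17\right) \left(-1 - \left(\left(5 - 5\right) + 5\right)\right) = 107 - 2 \left(-1 - \left(0 + 5\right)\right) = 107 - 2 \left(-1 - 5\right) = 107 - -12 = 107 + 12 = 119$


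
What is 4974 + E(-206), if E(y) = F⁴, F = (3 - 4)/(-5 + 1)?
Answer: 1273345/256 ≈ 4974.0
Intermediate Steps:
F = ¼ (F = -1/(-4) = -1*(-¼) = ¼ ≈ 0.25000)
E(y) = 1/256 (E(y) = (¼)⁴ = 1/256)
4974 + E(-206) = 4974 + 1/256 = 1273345/256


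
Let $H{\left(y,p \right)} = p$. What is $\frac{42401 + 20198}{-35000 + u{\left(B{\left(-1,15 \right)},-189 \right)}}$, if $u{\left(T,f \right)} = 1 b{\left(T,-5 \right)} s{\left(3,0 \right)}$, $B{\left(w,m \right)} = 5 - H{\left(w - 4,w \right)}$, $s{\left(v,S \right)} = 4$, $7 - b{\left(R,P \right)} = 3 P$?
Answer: $- \frac{62599}{34912} \approx -1.7931$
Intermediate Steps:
$b{\left(R,P \right)} = 7 - 3 P$
$B{\left(w,m \right)} = 5 - w$
$u{\left(T,f \right)} = 88$ ($u{\left(T,f \right)} = 1 \left(7 - -15\right) 4 = 1 \left(7 + 15\right) 4 = 1 \cdot 22 \cdot 4 = 22 \cdot 4 = 88$)
$\frac{42401 + 20198}{-35000 + u{\left(B{\left(-1,15 \right)},-189 \right)}} = \frac{42401 + 20198}{-35000 + 88} = \frac{62599}{-34912} = 62599 \left(- \frac{1}{34912}\right) = - \frac{62599}{34912}$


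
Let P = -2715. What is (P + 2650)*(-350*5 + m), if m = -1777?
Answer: 229255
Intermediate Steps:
(P + 2650)*(-350*5 + m) = (-2715 + 2650)*(-350*5 - 1777) = -65*(-1750 - 1777) = -65*(-3527) = 229255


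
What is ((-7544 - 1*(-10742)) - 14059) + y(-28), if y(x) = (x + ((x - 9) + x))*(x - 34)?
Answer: -5095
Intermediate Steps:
y(x) = (-34 + x)*(-9 + 3*x) (y(x) = (x + ((-9 + x) + x))*(-34 + x) = (x + (-9 + 2*x))*(-34 + x) = (-9 + 3*x)*(-34 + x) = (-34 + x)*(-9 + 3*x))
((-7544 - 1*(-10742)) - 14059) + y(-28) = ((-7544 - 1*(-10742)) - 14059) + (306 - 111*(-28) + 3*(-28)²) = ((-7544 + 10742) - 14059) + (306 + 3108 + 3*784) = (3198 - 14059) + (306 + 3108 + 2352) = -10861 + 5766 = -5095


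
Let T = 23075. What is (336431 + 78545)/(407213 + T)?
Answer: 25936/26893 ≈ 0.96441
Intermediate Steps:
(336431 + 78545)/(407213 + T) = (336431 + 78545)/(407213 + 23075) = 414976/430288 = 414976*(1/430288) = 25936/26893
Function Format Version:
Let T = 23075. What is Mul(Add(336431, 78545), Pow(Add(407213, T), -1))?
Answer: Rational(25936, 26893) ≈ 0.96441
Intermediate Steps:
Mul(Add(336431, 78545), Pow(Add(407213, T), -1)) = Mul(Add(336431, 78545), Pow(Add(407213, 23075), -1)) = Mul(414976, Pow(430288, -1)) = Mul(414976, Rational(1, 430288)) = Rational(25936, 26893)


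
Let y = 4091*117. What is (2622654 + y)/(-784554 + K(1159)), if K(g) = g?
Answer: -3101301/783395 ≈ -3.9588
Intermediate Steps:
y = 478647
(2622654 + y)/(-784554 + K(1159)) = (2622654 + 478647)/(-784554 + 1159) = 3101301/(-783395) = 3101301*(-1/783395) = -3101301/783395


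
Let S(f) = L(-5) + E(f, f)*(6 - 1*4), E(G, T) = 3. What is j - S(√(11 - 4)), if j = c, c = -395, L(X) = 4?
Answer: -405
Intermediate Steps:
S(f) = 10 (S(f) = 4 + 3*(6 - 1*4) = 4 + 3*(6 - 4) = 4 + 3*2 = 4 + 6 = 10)
j = -395
j - S(√(11 - 4)) = -395 - 1*10 = -395 - 10 = -405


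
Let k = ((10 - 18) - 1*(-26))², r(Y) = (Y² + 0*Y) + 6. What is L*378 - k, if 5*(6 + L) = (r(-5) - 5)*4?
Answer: 26352/5 ≈ 5270.4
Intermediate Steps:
r(Y) = 6 + Y² (r(Y) = (Y² + 0) + 6 = Y² + 6 = 6 + Y²)
L = 74/5 (L = -6 + (((6 + (-5)²) - 5)*4)/5 = -6 + (((6 + 25) - 5)*4)/5 = -6 + ((31 - 5)*4)/5 = -6 + (26*4)/5 = -6 + (⅕)*104 = -6 + 104/5 = 74/5 ≈ 14.800)
k = 324 (k = (-8 + 26)² = 18² = 324)
L*378 - k = (74/5)*378 - 1*324 = 27972/5 - 324 = 26352/5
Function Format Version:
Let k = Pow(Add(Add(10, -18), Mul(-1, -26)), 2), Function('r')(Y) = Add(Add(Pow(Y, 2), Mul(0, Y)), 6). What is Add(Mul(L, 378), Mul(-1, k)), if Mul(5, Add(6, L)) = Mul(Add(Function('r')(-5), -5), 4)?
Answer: Rational(26352, 5) ≈ 5270.4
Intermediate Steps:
Function('r')(Y) = Add(6, Pow(Y, 2)) (Function('r')(Y) = Add(Add(Pow(Y, 2), 0), 6) = Add(Pow(Y, 2), 6) = Add(6, Pow(Y, 2)))
L = Rational(74, 5) (L = Add(-6, Mul(Rational(1, 5), Mul(Add(Add(6, Pow(-5, 2)), -5), 4))) = Add(-6, Mul(Rational(1, 5), Mul(Add(Add(6, 25), -5), 4))) = Add(-6, Mul(Rational(1, 5), Mul(Add(31, -5), 4))) = Add(-6, Mul(Rational(1, 5), Mul(26, 4))) = Add(-6, Mul(Rational(1, 5), 104)) = Add(-6, Rational(104, 5)) = Rational(74, 5) ≈ 14.800)
k = 324 (k = Pow(Add(-8, 26), 2) = Pow(18, 2) = 324)
Add(Mul(L, 378), Mul(-1, k)) = Add(Mul(Rational(74, 5), 378), Mul(-1, 324)) = Add(Rational(27972, 5), -324) = Rational(26352, 5)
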